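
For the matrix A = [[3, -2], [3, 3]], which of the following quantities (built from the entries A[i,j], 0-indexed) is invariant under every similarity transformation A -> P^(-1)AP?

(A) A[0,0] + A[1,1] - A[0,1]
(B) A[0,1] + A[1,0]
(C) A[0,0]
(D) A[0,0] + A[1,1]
D

A[0,0] + A[1,1] is the trace of A. By the cyclic property of the trace, tr(P^(-1)AP) = tr(APP^(-1)) = tr(A), so it is the same for every matrix similar to A.

The other combinations are not similarity invariants. For example, take P = [[1, 2], [0, 1]] (det P = 1), so P^(-1) = [[1, -2], [0, 1]] and
B = P^(-1)AP = [[-3, -14], [3, 9]].
Evaluating each option on A and on B:
(A) A[0,0] + A[1,1] - A[0,1]: 8 for A, 20 for B -> changes
(B) A[0,1] + A[1,0]: 1 for A, -11 for B -> changes
(C) A[0,0]: 3 for A, -3 for B -> changes
(D) A[0,0] + A[1,1]: 6 for A, 6 for B -> unchanged

Only (D) A[0,0] + A[1,1] = 6 survives (and it does so for every P, not just this one), so it is the invariant.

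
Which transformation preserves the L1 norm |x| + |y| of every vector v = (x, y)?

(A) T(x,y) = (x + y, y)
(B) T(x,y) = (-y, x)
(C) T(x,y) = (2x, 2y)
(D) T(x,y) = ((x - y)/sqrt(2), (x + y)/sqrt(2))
B

A transformation preserves a norm if ||T(v)|| = ||v|| for every v; a single vector where the norm changes rules an option out.

(A) T(x,y) = (x + y, y): v = (0, 1) has norm |0| + |1| = 1, but T(v) = (1, 1) has norm 2 -- not preserved.
(B) T(x,y) = (-y, x): preserves the norm -- it only permutes the coordinates and/or flips signs, which leaves |x| + |y| unchanged.
(C) T(x,y) = (2x, 2y): v = (1, 0) has norm |1| + |0| = 1, but T(v) = (2, 0) has norm 2 -- not preserved.
(D) T(x,y) = ((x - y)/sqrt(2), (x + y)/sqrt(2)): v = (1, 0) has norm |1| + |0| = 1, but T(v) = (sqrt(2)/2, sqrt(2)/2) has norm sqrt(2) -- not preserved.

Therefore the answer is (B).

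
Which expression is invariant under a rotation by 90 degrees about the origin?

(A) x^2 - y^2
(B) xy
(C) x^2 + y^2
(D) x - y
C

A rotation by 90 degrees sends (x, y) to (-y, x).
Substitute the transformed coordinates into each option and compare with the original:
(A) x^2 - y^2  ->  (-y)^2 - (x)^2 = -x^2 + y^2   [differs from x^2 - y^2: not invariant]
(B) xy  ->  (-y)(x) = -xy   [differs from xy: not invariant]
(C) x^2 + y^2  ->  (-y)^2 + (x)^2 = x^2 + y^2   [equals x^2 + y^2: invariant]
(D) x - y  ->  (-y) - (x) = -x - y   [differs from x - y: not invariant]

Only option (C), x^2 + y^2, is unchanged by the transformation.
Geometrically, x^2 + y^2 is the squared distance from the origin, which every rotation about the origin preserves.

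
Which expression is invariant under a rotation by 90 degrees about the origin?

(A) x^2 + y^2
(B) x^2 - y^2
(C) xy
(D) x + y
A

A rotation by 90 degrees sends (x, y) to (-y, x).
Substitute the transformed coordinates into each option and compare with the original:
(A) x^2 + y^2  ->  (-y)^2 + (x)^2 = x^2 + y^2   [equals x^2 + y^2: invariant]
(B) x^2 - y^2  ->  (-y)^2 - (x)^2 = -x^2 + y^2   [differs from x^2 - y^2: not invariant]
(C) xy  ->  (-y)(x) = -xy   [differs from xy: not invariant]
(D) x + y  ->  (-y) + (x) = x - y   [differs from x + y: not invariant]

Only option (A), x^2 + y^2, is unchanged by the transformation.
Geometrically, x^2 + y^2 is the squared distance from the origin, which every rotation about the origin preserves.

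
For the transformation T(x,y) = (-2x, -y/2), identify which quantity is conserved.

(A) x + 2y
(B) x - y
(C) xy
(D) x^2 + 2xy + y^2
C

An expression E(x,y) is invariant under T if E(T(x,y)) = E(x,y). Here T(x,y) = (-2x, -y/2).
Substitute the transformed coordinates into each option and compare with the original:
(A) x + 2y  ->  (-2x) + 2(-y/2) = -2x - y   [differs from x + 2y: not invariant]
(B) x - y  ->  (-2x) - (-y/2) = -2x + y/2   [differs from x - y: not invariant]
(C) xy  ->  (-2x)(-y/2) = xy   [equals xy: invariant]
(D) x^2 + 2xy + y^2  ->  (-2x)^2 + 2(-2x)(-y/2) + (-y/2)^2 = 4x^2 + 2xy + y^2/4   [differs from x^2 + 2xy + y^2: not invariant]

Only option (C), xy, is unchanged by the transformation.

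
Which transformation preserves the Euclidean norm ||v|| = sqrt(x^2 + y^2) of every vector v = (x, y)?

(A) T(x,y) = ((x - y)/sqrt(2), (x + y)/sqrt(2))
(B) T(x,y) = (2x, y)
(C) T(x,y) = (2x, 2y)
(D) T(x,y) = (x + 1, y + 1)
A

A transformation preserves a norm if ||T(v)|| = ||v|| for every v; a single vector where the norm changes rules an option out.

(A) T(x,y) = ((x - y)/sqrt(2), (x + y)/sqrt(2)): preserves the norm -- it is an orthogonal map (a rotation/reflection), and (sqrt(2)(x - y)/2)^2 + (sqrt(2)(x + y)/2)^2 simplifies to x^2 + y^2.
(B) T(x,y) = (2x, y): v = (1, 0) has norm sqrt((1)^2 + (0)^2) = 1, but T(v) = (2, 0) has norm 2 -- not preserved.
(C) T(x,y) = (2x, 2y): v = (1, 0) has norm sqrt((1)^2 + (0)^2) = 1, but T(v) = (2, 0) has norm 2 -- not preserved.
(D) T(x,y) = (x + 1, y + 1): v = (1, 0) has norm sqrt((1)^2 + (0)^2) = 1, but T(v) = (2, 1) has norm sqrt(5) -- not preserved.

Therefore the answer is (A).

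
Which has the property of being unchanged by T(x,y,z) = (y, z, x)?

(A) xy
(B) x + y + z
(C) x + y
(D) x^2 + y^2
B

Apply T(x,y,z) = (y, z, x) to each option, i.e. replace (x, y, z) by the transformed coordinates.
Substitute the transformed coordinates into each option and compare with the original:
(A) xy  ->  (y)(z) = yz   [differs from xy: not invariant]
(B) x + y + z  ->  (y) + (z) + (x) = x + y + z   [equals x + y + z: invariant]
(C) x + y  ->  (y) + (z) = y + z   [differs from x + y: not invariant]
(D) x^2 + y^2  ->  (y)^2 + (z)^2 = y^2 + z^2   [differs from x^2 + y^2: not invariant]

Only option (B), x + y + z, is unchanged by the transformation.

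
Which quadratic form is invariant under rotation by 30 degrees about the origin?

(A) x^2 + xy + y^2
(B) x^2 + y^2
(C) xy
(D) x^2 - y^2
B

Rotation by 30 degrees sends (x, y) to (sqrt(3)x/2 - y/2, x/2 + sqrt(3)y/2).
Substitute the transformed coordinates into each option and compare with the original:
(A) x^2 + xy + y^2  ->  (sqrt(3)x/2 - y/2)^2 + (sqrt(3)x/2 - y/2)(x/2 + sqrt(3)y/2) + (x/2 + sqrt(3)y/2)^2 = sqrt(3)x^2/4 + x^2 + xy/2 - sqrt(3)y^2/4 + y^2   [differs from x^2 + xy + y^2: not invariant]
(B) x^2 + y^2  ->  (sqrt(3)x/2 - y/2)^2 + (x/2 + sqrt(3)y/2)^2 = x^2 + y^2   [equals x^2 + y^2: invariant]
(C) xy  ->  (sqrt(3)x/2 - y/2)(x/2 + sqrt(3)y/2) = sqrt(3)x^2/4 + xy/2 - sqrt(3)y^2/4   [differs from xy: not invariant]
(D) x^2 - y^2  ->  (sqrt(3)x/2 - y/2)^2 - (x/2 + sqrt(3)y/2)^2 = x^2/2 - sqrt(3)xy - y^2/2   [differs from x^2 - y^2: not invariant]

Only option (B), x^2 + y^2, is unchanged by the transformation.
x^2 + y^2 is the squared distance from the origin, which rotations preserve.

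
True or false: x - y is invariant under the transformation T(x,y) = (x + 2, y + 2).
True

Substitute T(x,y) = (x + 2, y + 2) into the expression and compare with the original.

Original: x - y
After applying T: (x + 2) - (y + 2) = x - y

This is identical to the original x - y, so the expression is invariant.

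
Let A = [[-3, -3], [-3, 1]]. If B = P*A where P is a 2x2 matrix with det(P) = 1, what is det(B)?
-12

By the multiplicative property of determinants, det(B) = det(P*A) = det(P) * det(A) = det(A),
so the determinant is invariant under multiplication by any determinant-1 matrix; we just need det(A).

det(A) = (-3)(1) - (-3)(-3) = -3 - 9 = -12

Therefore det(B) = 1 * (-12) = -12.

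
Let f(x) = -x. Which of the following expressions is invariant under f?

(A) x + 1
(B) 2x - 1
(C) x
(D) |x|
D

For f(x) = -x:
Applying f replaces x by -x. Since |-x| = |x|, the absolute value is unchanged by f, whereas x -> -x, 2x - 1 -> -2x - 1 and x + 1 -> -x + 1 all change.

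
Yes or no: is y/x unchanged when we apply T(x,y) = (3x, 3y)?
Yes

Substitute T(x,y) = (3x, 3y) into the expression and compare with the original.

Original: y/x
After applying T: (3y)/(3x) = y/x

This is identical to the original y/x, so the expression is invariant.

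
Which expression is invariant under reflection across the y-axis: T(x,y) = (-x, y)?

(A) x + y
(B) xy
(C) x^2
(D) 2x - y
C

The map is reflection across the y-axis: T(x,y) = (-x, y).
Substitute the transformed coordinates into each option and compare with the original:
(A) x + y  ->  (-x) + (y) = -x + y   [differs from x + y: not invariant]
(B) xy  ->  (-x)(y) = -xy   [differs from xy: not invariant]
(C) x^2  ->  (-x)^2 = x^2   [equals x^2: invariant]
(D) 2x - y  ->  2(-x) - (y) = -2x - y   [differs from 2x - y: not invariant]

Only option (C), x^2, is unchanged by the transformation.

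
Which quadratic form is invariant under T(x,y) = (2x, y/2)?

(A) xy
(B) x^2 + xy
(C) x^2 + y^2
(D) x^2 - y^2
A

T multiplies x by 2 and divides y by 2.
Substitute the transformed coordinates into each option and compare with the original:
(A) xy  ->  (2x)(y/2) = xy   [equals xy: invariant]
(B) x^2 + xy  ->  (2x)^2 + (2x)(y/2) = 4x^2 + xy   [differs from x^2 + xy: not invariant]
(C) x^2 + y^2  ->  (2x)^2 + (y/2)^2 = 4x^2 + y^2/4   [differs from x^2 + y^2: not invariant]
(D) x^2 - y^2  ->  (2x)^2 - (y/2)^2 = 4x^2 - y^2/4   [differs from x^2 - y^2: not invariant]

Only option (A), xy, is unchanged by the transformation.
The factors 2 and 1/2 cancel only in the pure product xy.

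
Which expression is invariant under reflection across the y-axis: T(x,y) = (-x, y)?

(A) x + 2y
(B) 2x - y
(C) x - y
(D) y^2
D

The map is reflection across the y-axis: T(x,y) = (-x, y).
Substitute the transformed coordinates into each option and compare with the original:
(A) x + 2y  ->  (-x) + 2(y) = -x + 2y   [differs from x + 2y: not invariant]
(B) 2x - y  ->  2(-x) - (y) = -2x - y   [differs from 2x - y: not invariant]
(C) x - y  ->  (-x) - (y) = -x - y   [differs from x - y: not invariant]
(D) y^2  ->  (y)^2 = y^2   [equals y^2: invariant]

Only option (D), y^2, is unchanged by the transformation.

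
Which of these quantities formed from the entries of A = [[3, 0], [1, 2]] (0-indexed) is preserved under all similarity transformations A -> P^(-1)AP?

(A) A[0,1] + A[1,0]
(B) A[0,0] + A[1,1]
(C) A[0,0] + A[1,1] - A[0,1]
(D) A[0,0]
B

A[0,0] + A[1,1] is the trace of A. By the cyclic property of the trace, tr(P^(-1)AP) = tr(APP^(-1)) = tr(A), so it is the same for every matrix similar to A.

The other combinations are not similarity invariants. For example, take P = [[1, 2], [0, 1]] (det P = 1), so P^(-1) = [[1, -2], [0, 1]] and
B = P^(-1)AP = [[1, -2], [1, 4]].
Evaluating each option on A and on B:
(A) A[0,1] + A[1,0]: 1 for A, -1 for B -> changes
(B) A[0,0] + A[1,1]: 5 for A, 5 for B -> unchanged
(C) A[0,0] + A[1,1] - A[0,1]: 5 for A, 7 for B -> changes
(D) A[0,0]: 3 for A, 1 for B -> changes

Only (B) A[0,0] + A[1,1] = 5 survives (and it does so for every P, not just this one), so it is the invariant.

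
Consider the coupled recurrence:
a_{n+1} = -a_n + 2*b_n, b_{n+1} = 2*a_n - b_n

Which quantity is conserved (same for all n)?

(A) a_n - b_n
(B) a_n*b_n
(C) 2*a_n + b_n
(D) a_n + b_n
D

Replace a_n by a_{n+1} = -a_n + 2*b_n and b_n by b_{n+1} = 2*a_n - b_n in each option and simplify:
(A) a_n - b_n  ->  (-a_n + 2*b_n) - (2*a_n - b_n) = -3*a_n + 3*b_n   [not conserved]
(B) a_n*b_n  ->  (-a_n + 2*b_n)*(2*a_n - b_n) = -2*a_n^2 + 5*a_n*b_n - 2*b_n^2   [not conserved]
(C) 2*a_n + b_n  ->  2*(-a_n + 2*b_n) + (2*a_n - b_n) = 3*b_n   [not conserved]
(D) a_n + b_n  ->  (-a_n + 2*b_n) + (2*a_n - b_n) = a_n + b_n   [conserved]

Only (D) a_n + b_n returns to itself after one step, so it is the conserved quantity.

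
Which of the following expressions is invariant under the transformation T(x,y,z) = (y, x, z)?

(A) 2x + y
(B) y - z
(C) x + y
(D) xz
C

Apply T(x,y,z) = (y, x, z) to each option, i.e. replace (x, y, z) by the transformed coordinates.
Substitute the transformed coordinates into each option and compare with the original:
(A) 2x + y  ->  2(y) + (x) = x + 2y   [differs from 2x + y: not invariant]
(B) y - z  ->  (x) - (z) = x - z   [differs from y - z: not invariant]
(C) x + y  ->  (y) + (x) = x + y   [equals x + y: invariant]
(D) xz  ->  (y)(z) = yz   [differs from xz: not invariant]

Only option (C), x + y, is unchanged by the transformation.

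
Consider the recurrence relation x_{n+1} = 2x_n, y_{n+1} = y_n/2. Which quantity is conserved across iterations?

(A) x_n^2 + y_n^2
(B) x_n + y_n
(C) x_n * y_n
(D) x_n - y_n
C

For the recurrence x_{n+1} = 2x_n, y_{n+1} = y_n/2:

x_{n+1} * y_{n+1} = (2x_n) * (y_n/2) = x_n * y_n
The product is conserved.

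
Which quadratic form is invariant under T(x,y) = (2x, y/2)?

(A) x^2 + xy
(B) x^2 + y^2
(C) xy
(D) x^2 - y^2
C

T multiplies x by 2 and divides y by 2.
Substitute the transformed coordinates into each option and compare with the original:
(A) x^2 + xy  ->  (2x)^2 + (2x)(y/2) = 4x^2 + xy   [differs from x^2 + xy: not invariant]
(B) x^2 + y^2  ->  (2x)^2 + (y/2)^2 = 4x^2 + y^2/4   [differs from x^2 + y^2: not invariant]
(C) xy  ->  (2x)(y/2) = xy   [equals xy: invariant]
(D) x^2 - y^2  ->  (2x)^2 - (y/2)^2 = 4x^2 - y^2/4   [differs from x^2 - y^2: not invariant]

Only option (C), xy, is unchanged by the transformation.
The factors 2 and 1/2 cancel only in the pure product xy.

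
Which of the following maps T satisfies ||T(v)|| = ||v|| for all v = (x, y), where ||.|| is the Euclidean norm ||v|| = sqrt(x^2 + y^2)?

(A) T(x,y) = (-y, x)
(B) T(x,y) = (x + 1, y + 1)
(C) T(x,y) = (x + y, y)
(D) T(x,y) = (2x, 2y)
A

A transformation preserves a norm if ||T(v)|| = ||v|| for every v; a single vector where the norm changes rules an option out.

(A) T(x,y) = (-y, x): preserves the norm -- it is an orthogonal map (a rotation/reflection), and (-y)^2 + (x)^2 simplifies to x^2 + y^2.
(B) T(x,y) = (x + 1, y + 1): v = (1, 0) has norm sqrt((1)^2 + (0)^2) = 1, but T(v) = (2, 1) has norm sqrt(5) -- not preserved.
(C) T(x,y) = (x + y, y): v = (0, 1) has norm sqrt((0)^2 + (1)^2) = 1, but T(v) = (1, 1) has norm sqrt(2) -- not preserved.
(D) T(x,y) = (2x, 2y): v = (1, 0) has norm sqrt((1)^2 + (0)^2) = 1, but T(v) = (2, 0) has norm 2 -- not preserved.

Therefore the answer is (A).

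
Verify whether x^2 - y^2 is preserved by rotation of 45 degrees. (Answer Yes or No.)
No

Applying rotation by 45 degrees: x' = x*cos(45 degrees) - y*sin(45 degrees) = sqrt(2)x/2 - sqrt(2)y/2, y' = x*sin(45 degrees) + y*cos(45 degrees) = sqrt(2)x/2 + sqrt(2)y/2

Substituting into x^2 - y^2:
(sqrt(2)x/2 - sqrt(2)y/2)^2 - (sqrt(2)x/2 + sqrt(2)y/2)^2
= -2xy

This differs from the original expression x^2 - y^2, so it is NOT invariant.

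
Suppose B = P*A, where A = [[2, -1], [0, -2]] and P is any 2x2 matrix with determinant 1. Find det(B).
-4

By the multiplicative property of determinants, det(B) = det(P*A) = det(P) * det(A) = det(A),
so the determinant is invariant under multiplication by any determinant-1 matrix; we just need det(A).

det(A) = (2)(-2) - (-1)(0) = -4 - 0 = -4

Therefore det(B) = 1 * (-4) = -4.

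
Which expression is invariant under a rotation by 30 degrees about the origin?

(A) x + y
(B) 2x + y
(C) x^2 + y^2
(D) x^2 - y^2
C

A rotation by 30 degrees sends (x, y) to (sqrt(3)x/2 - y/2, x/2 + sqrt(3)y/2).
Substitute the transformed coordinates into each option and compare with the original:
(A) x + y  ->  (sqrt(3)x/2 - y/2) + (x/2 + sqrt(3)y/2) = x/2 + sqrt(3)x/2 - y/2 + sqrt(3)y/2   [differs from x + y: not invariant]
(B) 2x + y  ->  2(sqrt(3)x/2 - y/2) + (x/2 + sqrt(3)y/2) = x/2 + sqrt(3)x - y + sqrt(3)y/2   [differs from 2x + y: not invariant]
(C) x^2 + y^2  ->  (sqrt(3)x/2 - y/2)^2 + (x/2 + sqrt(3)y/2)^2 = x^2 + y^2   [equals x^2 + y^2: invariant]
(D) x^2 - y^2  ->  (sqrt(3)x/2 - y/2)^2 - (x/2 + sqrt(3)y/2)^2 = x^2/2 - sqrt(3)xy - y^2/2   [differs from x^2 - y^2: not invariant]

Only option (C), x^2 + y^2, is unchanged by the transformation.
Geometrically, x^2 + y^2 is the squared distance from the origin, which every rotation about the origin preserves.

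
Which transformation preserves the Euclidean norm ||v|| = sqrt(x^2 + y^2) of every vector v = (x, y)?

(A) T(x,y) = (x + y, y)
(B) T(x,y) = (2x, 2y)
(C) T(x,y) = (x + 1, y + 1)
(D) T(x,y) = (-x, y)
D

A transformation preserves a norm if ||T(v)|| = ||v|| for every v; a single vector where the norm changes rules an option out.

(A) T(x,y) = (x + y, y): v = (0, 1) has norm sqrt((0)^2 + (1)^2) = 1, but T(v) = (1, 1) has norm sqrt(2) -- not preserved.
(B) T(x,y) = (2x, 2y): v = (1, 0) has norm sqrt((1)^2 + (0)^2) = 1, but T(v) = (2, 0) has norm 2 -- not preserved.
(C) T(x,y) = (x + 1, y + 1): v = (1, 0) has norm sqrt((1)^2 + (0)^2) = 1, but T(v) = (2, 1) has norm sqrt(5) -- not preserved.
(D) T(x,y) = (-x, y): preserves the norm -- it is an orthogonal map (a rotation/reflection), and (-x)^2 + (y)^2 simplifies to x^2 + y^2.

Therefore the answer is (D).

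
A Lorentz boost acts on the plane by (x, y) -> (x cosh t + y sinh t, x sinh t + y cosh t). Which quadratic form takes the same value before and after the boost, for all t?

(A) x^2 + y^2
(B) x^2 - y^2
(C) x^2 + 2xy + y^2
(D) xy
B

Write x' = x cosh t + y sinh t, y' = x sinh t + y cosh t and substitute into each option:
(A) x^2 + y^2: (x cosh t + y sinh t)^2 + (x sinh t + y cosh t)^2 = (x^2 + y^2)(cosh^2 t + sinh^2 t) + 4xy sinh t cosh t = (x^2 + y^2) cosh 2t + 2xy sinh 2t   [not invariant for t != 0]
(B) x^2 - y^2: (x cosh t + y sinh t)^2 - (x sinh t + y cosh t)^2 = x^2(cosh^2 t - sinh^2 t) + 2xy(cosh t sinh t - sinh t cosh t) + y^2(sinh^2 t - cosh^2 t) = x^2 - y^2   [invariant, using cosh^2 t - sinh^2 t = 1]
(C) x^2 + 2xy + y^2: (x' + y')^2 with x' + y' = (x + y)(cosh t + sinh t) = (x + y)e^t, so it becomes (x + y)^2 e^(2t)   [not invariant for t != 0]
(D) xy: (x cosh t + y sinh t)(x sinh t + y cosh t) = xy(cosh^2 t + sinh^2 t) + (x^2 + y^2) sinh t cosh t = xy cosh 2t + (x^2 + y^2)(sinh 2t)/2   [not invariant for t != 0]

Only (B) x^2 - y^2 is unchanged; it is the Minkowski form preserved by Lorentz boosts, just as x^2 + y^2 is preserved by ordinary rotations.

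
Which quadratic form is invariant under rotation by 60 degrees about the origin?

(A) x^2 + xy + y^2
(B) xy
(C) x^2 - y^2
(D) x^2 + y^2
D

Rotation by 60 degrees sends (x, y) to (x/2 - sqrt(3)y/2, sqrt(3)x/2 + y/2).
Substitute the transformed coordinates into each option and compare with the original:
(A) x^2 + xy + y^2  ->  (x/2 - sqrt(3)y/2)^2 + (x/2 - sqrt(3)y/2)(sqrt(3)x/2 + y/2) + (sqrt(3)x/2 + y/2)^2 = sqrt(3)x^2/4 + x^2 - xy/2 - sqrt(3)y^2/4 + y^2   [differs from x^2 + xy + y^2: not invariant]
(B) xy  ->  (x/2 - sqrt(3)y/2)(sqrt(3)x/2 + y/2) = sqrt(3)x^2/4 - xy/2 - sqrt(3)y^2/4   [differs from xy: not invariant]
(C) x^2 - y^2  ->  (x/2 - sqrt(3)y/2)^2 - (sqrt(3)x/2 + y/2)^2 = -x^2/2 - sqrt(3)xy + y^2/2   [differs from x^2 - y^2: not invariant]
(D) x^2 + y^2  ->  (x/2 - sqrt(3)y/2)^2 + (sqrt(3)x/2 + y/2)^2 = x^2 + y^2   [equals x^2 + y^2: invariant]

Only option (D), x^2 + y^2, is unchanged by the transformation.
x^2 + y^2 is the squared distance from the origin, which rotations preserve.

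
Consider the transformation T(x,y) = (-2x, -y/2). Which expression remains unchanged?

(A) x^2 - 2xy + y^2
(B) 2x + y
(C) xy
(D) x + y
C

An expression E(x,y) is invariant under T if E(T(x,y)) = E(x,y). Here T(x,y) = (-2x, -y/2).
Substitute the transformed coordinates into each option and compare with the original:
(A) x^2 - 2xy + y^2  ->  (-2x)^2 - 2(-2x)(-y/2) + (-y/2)^2 = 4x^2 - 2xy + y^2/4   [differs from x^2 - 2xy + y^2: not invariant]
(B) 2x + y  ->  2(-2x) + (-y/2) = -4x - y/2   [differs from 2x + y: not invariant]
(C) xy  ->  (-2x)(-y/2) = xy   [equals xy: invariant]
(D) x + y  ->  (-2x) + (-y/2) = -2x - y/2   [differs from x + y: not invariant]

Only option (C), xy, is unchanged by the transformation.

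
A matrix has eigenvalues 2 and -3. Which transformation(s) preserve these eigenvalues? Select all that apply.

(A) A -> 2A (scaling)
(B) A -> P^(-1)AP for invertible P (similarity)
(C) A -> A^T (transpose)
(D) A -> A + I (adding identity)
B and C

Eigenvalues are preserved by:
1. Similarity transformations: A -> P^(-1)AP (same characteristic polynomial)
2. Transpose: A^T has the same eigenvalues as A

Eigenvalues are NOT preserved by:
- Adding identity: eigenvalues become 2+1, -3+1
- Scaling: eigenvalues become 4, -6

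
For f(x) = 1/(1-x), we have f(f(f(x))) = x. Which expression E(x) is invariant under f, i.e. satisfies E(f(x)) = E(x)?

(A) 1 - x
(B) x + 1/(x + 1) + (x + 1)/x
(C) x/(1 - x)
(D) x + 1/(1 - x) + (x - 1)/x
D

Replace x by f(x) = 1/(1 - x) in each option and simplify. As a quick numerical cross-check, also compare E(5) with E(f(5)) = E(-1/4).

(A) 1 - x  ->  1 - (1/(1 - x)) = x/(x - 1); check: E(5) = -4 but E(-1/4) = 5/4.   [not invariant]
(B) x + 1/(x + 1) + (x + 1)/x  ->  (1/(1 - x)) + 1/((1/(1 - x)) + 1) + ((1/(1 - x)) + 1)/(1/(1 - x)) = (-x^3 + 6x^2 - 11x + 7)/(x^2 - 3x + 2); check: E(5) = 191/30 but E(-1/4) = -23/12.   [not invariant]
(C) x/(1 - x)  ->  (1/(1 - x))/(1 - (1/(1 - x))) = -1/x; check: E(5) = -5/4 but E(-1/4) = -1/5.   [not invariant]
(D) x + 1/(1 - x) + (x - 1)/x  ->  (1/(1 - x)) + 1/(1 - (1/(1 - x))) + ((1/(1 - x)) - 1)/(1/(1 - x)), which simplifies back to x + 1/(1 - x) + (x - 1)/x; check: E(5) = 111/20, E(-1/4) = 111/20.   [invariant]

Only (D) is unchanged. Indeed f(f(x)) = 1/(1 - 1/(1-x)) = (1-x)/(-x) = (x-1)/x, so E(x) = x + f(x) + f(f(x)) is the sum over the whole 3-cycle; applying f just permutes the three terms cyclically (x -> f(x) -> f(f(x)) -> x), leaving the sum unchanged.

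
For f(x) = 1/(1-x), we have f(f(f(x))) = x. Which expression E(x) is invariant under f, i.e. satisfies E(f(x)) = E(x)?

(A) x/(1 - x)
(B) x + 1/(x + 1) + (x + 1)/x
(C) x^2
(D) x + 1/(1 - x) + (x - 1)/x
D

Replace x by f(x) = 1/(1 - x) in each option and simplify. As a quick numerical cross-check, also compare E(3) with E(f(3)) = E(-1/2).

(A) x/(1 - x)  ->  (1/(1 - x))/(1 - (1/(1 - x))) = -1/x; check: E(3) = -3/2 but E(-1/2) = -1/3.   [not invariant]
(B) x + 1/(x + 1) + (x + 1)/x  ->  (1/(1 - x)) + 1/((1/(1 - x)) + 1) + ((1/(1 - x)) + 1)/(1/(1 - x)) = (-x^3 + 6x^2 - 11x + 7)/(x^2 - 3x + 2); check: E(3) = 55/12 but E(-1/2) = 1/2.   [not invariant]
(C) x^2  ->  (1/(1 - x))^2 = (x - 1)^(-2); check: E(3) = 9 but E(-1/2) = 1/4.   [not invariant]
(D) x + 1/(1 - x) + (x - 1)/x  ->  (1/(1 - x)) + 1/(1 - (1/(1 - x))) + ((1/(1 - x)) - 1)/(1/(1 - x)), which simplifies back to x + 1/(1 - x) + (x - 1)/x; check: E(3) = 19/6, E(-1/2) = 19/6.   [invariant]

Only (D) is unchanged. Indeed f(f(x)) = 1/(1 - 1/(1-x)) = (1-x)/(-x) = (x-1)/x, so E(x) = x + f(x) + f(f(x)) is the sum over the whole 3-cycle; applying f just permutes the three terms cyclically (x -> f(x) -> f(f(x)) -> x), leaving the sum unchanged.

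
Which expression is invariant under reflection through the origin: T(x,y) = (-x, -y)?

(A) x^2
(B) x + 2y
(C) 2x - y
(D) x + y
A

The map is reflection through the origin: T(x,y) = (-x, -y).
Substitute the transformed coordinates into each option and compare with the original:
(A) x^2  ->  (-x)^2 = x^2   [equals x^2: invariant]
(B) x + 2y  ->  (-x) + 2(-y) = -x - 2y   [differs from x + 2y: not invariant]
(C) 2x - y  ->  2(-x) - (-y) = -2x + y   [differs from 2x - y: not invariant]
(D) x + y  ->  (-x) + (-y) = -x - y   [differs from x + y: not invariant]

Only option (A), x^2, is unchanged by the transformation.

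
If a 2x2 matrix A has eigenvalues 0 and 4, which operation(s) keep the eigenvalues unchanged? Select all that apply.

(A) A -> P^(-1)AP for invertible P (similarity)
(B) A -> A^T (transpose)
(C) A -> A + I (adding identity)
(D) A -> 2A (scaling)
A and B

Eigenvalues are preserved by:
1. Similarity transformations: A -> P^(-1)AP (same characteristic polynomial)
2. Transpose: A^T has the same eigenvalues as A

Eigenvalues are NOT preserved by:
- Adding identity: eigenvalues become 0+1, 4+1
- Scaling: eigenvalues become 0, 8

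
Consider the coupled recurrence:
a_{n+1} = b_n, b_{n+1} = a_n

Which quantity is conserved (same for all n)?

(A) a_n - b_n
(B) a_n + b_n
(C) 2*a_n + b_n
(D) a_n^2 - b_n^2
B

Replace a_n by a_{n+1} = b_n and b_n by b_{n+1} = a_n in each option and simplify:
(A) a_n - b_n  ->  (b_n) - (a_n) = -a_n + b_n   [not conserved]
(B) a_n + b_n  ->  (b_n) + (a_n) = a_n + b_n   [conserved]
(C) 2*a_n + b_n  ->  2*(b_n) + (a_n) = a_n + 2*b_n   [not conserved]
(D) a_n^2 - b_n^2  ->  (b_n)^2 - (a_n)^2 = -a_n^2 + b_n^2   [not conserved]

Only (B) a_n + b_n returns to itself after one step, so it is the conserved quantity.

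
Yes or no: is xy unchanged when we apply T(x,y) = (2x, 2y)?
No

Substitute T(x,y) = (2x, 2y) into the expression and compare with the original.

Original: xy
After applying T: (2x)(2y) = 4xy

This differs from the original xy (difference: 3xy), so the expression is NOT invariant.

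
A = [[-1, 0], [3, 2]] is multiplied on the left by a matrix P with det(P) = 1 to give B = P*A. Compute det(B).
-2

By the multiplicative property of determinants, det(B) = det(P*A) = det(P) * det(A) = det(A),
so the determinant is invariant under multiplication by any determinant-1 matrix; we just need det(A).

det(A) = (-1)(2) - (0)(3) = -2 - 0 = -2

Therefore det(B) = 1 * (-2) = -2.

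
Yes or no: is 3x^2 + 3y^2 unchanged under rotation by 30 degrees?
Yes

Applying rotation by 30 degrees: x' = x*cos(30 degrees) - y*sin(30 degrees) = sqrt(3)x/2 - y/2, y' = x*sin(30 degrees) + y*cos(30 degrees) = x/2 + sqrt(3)y/2

Substituting into 3x^2 + 3y^2:
3(sqrt(3)x/2 - y/2)^2 + 3(x/2 + sqrt(3)y/2)^2
= 3x^2 + 3y^2

This equals the original expression 3x^2 + 3y^2, so it IS invariant.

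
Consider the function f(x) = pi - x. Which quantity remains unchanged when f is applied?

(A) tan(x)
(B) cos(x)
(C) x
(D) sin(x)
D

For f(x) = pi - x:
sin(pi - x) = sin(x), so sine is invariant under this transformation.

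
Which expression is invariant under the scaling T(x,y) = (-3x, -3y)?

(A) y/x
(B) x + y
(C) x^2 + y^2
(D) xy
A

Under the uniform scaling T(x,y) = (-3x, -3y):
Substitute the transformed coordinates into each option and compare with the original:
(A) y/x  ->  (-3y)/(-3x) = y/x   [equals y/x: invariant]
(B) x + y  ->  (-3x) + (-3y) = -3x - 3y   [differs from x + y: not invariant]
(C) x^2 + y^2  ->  (-3x)^2 + (-3y)^2 = 9x^2 + 9y^2   [differs from x^2 + y^2: not invariant]
(D) xy  ->  (-3x)(-3y) = 9xy   [differs from xy: not invariant]

Only option (A), y/x, is unchanged by the transformation.
The common factor -3 cancels in a ratio of coordinates, while sums, products and sums of squares pick up factors of -3 or 9.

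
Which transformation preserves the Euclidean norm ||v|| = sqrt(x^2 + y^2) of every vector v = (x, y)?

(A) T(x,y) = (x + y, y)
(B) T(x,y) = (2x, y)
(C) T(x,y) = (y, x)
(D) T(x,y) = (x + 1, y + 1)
C

A transformation preserves a norm if ||T(v)|| = ||v|| for every v; a single vector where the norm changes rules an option out.

(A) T(x,y) = (x + y, y): v = (0, 1) has norm sqrt((0)^2 + (1)^2) = 1, but T(v) = (1, 1) has norm sqrt(2) -- not preserved.
(B) T(x,y) = (2x, y): v = (1, 0) has norm sqrt((1)^2 + (0)^2) = 1, but T(v) = (2, 0) has norm 2 -- not preserved.
(C) T(x,y) = (y, x): preserves the norm -- it is an orthogonal map (a rotation/reflection), and (y)^2 + (x)^2 simplifies to x^2 + y^2.
(D) T(x,y) = (x + 1, y + 1): v = (1, 0) has norm sqrt((1)^2 + (0)^2) = 1, but T(v) = (2, 1) has norm sqrt(5) -- not preserved.

Therefore the answer is (C).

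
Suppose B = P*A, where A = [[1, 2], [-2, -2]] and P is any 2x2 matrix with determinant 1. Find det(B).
2

By the multiplicative property of determinants, det(B) = det(P*A) = det(P) * det(A) = det(A),
so the determinant is invariant under multiplication by any determinant-1 matrix; we just need det(A).

det(A) = (1)(-2) - (2)(-2) = -2 - (-4) = 2

Therefore det(B) = 1 * 2 = 2.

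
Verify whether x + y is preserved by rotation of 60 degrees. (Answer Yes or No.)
No

Applying rotation by 60 degrees: x' = x*cos(60 degrees) - y*sin(60 degrees) = x/2 - sqrt(3)y/2, y' = x*sin(60 degrees) + y*cos(60 degrees) = sqrt(3)x/2 + y/2

Substituting into x + y:
(x/2 - sqrt(3)y/2) + (sqrt(3)x/2 + y/2)
= x/2 + sqrt(3)x/2 - sqrt(3)y/2 + y/2

This differs from the original expression x + y, so it is NOT invariant.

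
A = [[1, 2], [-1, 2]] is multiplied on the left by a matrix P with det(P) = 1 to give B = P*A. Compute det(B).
4

By the multiplicative property of determinants, det(B) = det(P*A) = det(P) * det(A) = det(A),
so the determinant is invariant under multiplication by any determinant-1 matrix; we just need det(A).

det(A) = (1)(2) - (2)(-1) = 2 - (-2) = 4

Therefore det(B) = 1 * 4 = 4.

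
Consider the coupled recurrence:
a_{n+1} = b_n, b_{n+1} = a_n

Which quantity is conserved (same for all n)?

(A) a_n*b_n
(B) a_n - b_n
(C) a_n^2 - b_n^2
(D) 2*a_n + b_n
A

Replace a_n by a_{n+1} = b_n and b_n by b_{n+1} = a_n in each option and simplify:
(A) a_n*b_n  ->  (b_n)*(a_n) = a_n*b_n   [conserved]
(B) a_n - b_n  ->  (b_n) - (a_n) = -a_n + b_n   [not conserved]
(C) a_n^2 - b_n^2  ->  (b_n)^2 - (a_n)^2 = -a_n^2 + b_n^2   [not conserved]
(D) 2*a_n + b_n  ->  2*(b_n) + (a_n) = a_n + 2*b_n   [not conserved]

Only (A) a_n*b_n returns to itself after one step, so it is the conserved quantity.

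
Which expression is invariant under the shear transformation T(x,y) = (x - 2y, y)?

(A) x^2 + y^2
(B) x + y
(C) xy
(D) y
D

Under the shear T(x,y) = (x - 2y, y):
Substitute the transformed coordinates into each option and compare with the original:
(A) x^2 + y^2  ->  (x - 2y)^2 + (y)^2 = x^2 - 4xy + 5y^2   [differs from x^2 + y^2: not invariant]
(B) x + y  ->  (x - 2y) + (y) = x - y   [differs from x + y: not invariant]
(C) xy  ->  (x - 2y)(y) = xy - 2y^2   [differs from xy: not invariant]
(D) y  ->  (y) = y   [equals y: invariant]

Only option (D), y, is unchanged by the transformation.
A horizontal shear moves points parallel to the x-axis, so the y-coordinate (and any function of y alone) is unchanged.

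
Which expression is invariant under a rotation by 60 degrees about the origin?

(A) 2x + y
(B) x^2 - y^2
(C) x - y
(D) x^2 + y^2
D

A rotation by 60 degrees sends (x, y) to (x/2 - sqrt(3)y/2, sqrt(3)x/2 + y/2).
Substitute the transformed coordinates into each option and compare with the original:
(A) 2x + y  ->  2(x/2 - sqrt(3)y/2) + (sqrt(3)x/2 + y/2) = sqrt(3)x/2 + x - sqrt(3)y + y/2   [differs from 2x + y: not invariant]
(B) x^2 - y^2  ->  (x/2 - sqrt(3)y/2)^2 - (sqrt(3)x/2 + y/2)^2 = -x^2/2 - sqrt(3)xy + y^2/2   [differs from x^2 - y^2: not invariant]
(C) x - y  ->  (x/2 - sqrt(3)y/2) - (sqrt(3)x/2 + y/2) = -sqrt(3)x/2 + x/2 - sqrt(3)y/2 - y/2   [differs from x - y: not invariant]
(D) x^2 + y^2  ->  (x/2 - sqrt(3)y/2)^2 + (sqrt(3)x/2 + y/2)^2 = x^2 + y^2   [equals x^2 + y^2: invariant]

Only option (D), x^2 + y^2, is unchanged by the transformation.
Geometrically, x^2 + y^2 is the squared distance from the origin, which every rotation about the origin preserves.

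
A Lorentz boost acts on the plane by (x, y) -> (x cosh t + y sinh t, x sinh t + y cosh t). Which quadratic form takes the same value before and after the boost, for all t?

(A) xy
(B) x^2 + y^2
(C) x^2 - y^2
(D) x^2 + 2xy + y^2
C

Write x' = x cosh t + y sinh t, y' = x sinh t + y cosh t and substitute into each option:
(A) xy: (x cosh t + y sinh t)(x sinh t + y cosh t) = xy(cosh^2 t + sinh^2 t) + (x^2 + y^2) sinh t cosh t = xy cosh 2t + (x^2 + y^2)(sinh 2t)/2   [not invariant for t != 0]
(B) x^2 + y^2: (x cosh t + y sinh t)^2 + (x sinh t + y cosh t)^2 = (x^2 + y^2)(cosh^2 t + sinh^2 t) + 4xy sinh t cosh t = (x^2 + y^2) cosh 2t + 2xy sinh 2t   [not invariant for t != 0]
(C) x^2 - y^2: (x cosh t + y sinh t)^2 - (x sinh t + y cosh t)^2 = x^2(cosh^2 t - sinh^2 t) + 2xy(cosh t sinh t - sinh t cosh t) + y^2(sinh^2 t - cosh^2 t) = x^2 - y^2   [invariant, using cosh^2 t - sinh^2 t = 1]
(D) x^2 + 2xy + y^2: (x' + y')^2 with x' + y' = (x + y)(cosh t + sinh t) = (x + y)e^t, so it becomes (x + y)^2 e^(2t)   [not invariant for t != 0]

Only (C) x^2 - y^2 is unchanged; it is the Minkowski form preserved by Lorentz boosts, just as x^2 + y^2 is preserved by ordinary rotations.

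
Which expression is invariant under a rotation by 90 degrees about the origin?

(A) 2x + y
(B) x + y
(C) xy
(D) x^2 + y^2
D

A rotation by 90 degrees sends (x, y) to (-y, x).
Substitute the transformed coordinates into each option and compare with the original:
(A) 2x + y  ->  2(-y) + (x) = x - 2y   [differs from 2x + y: not invariant]
(B) x + y  ->  (-y) + (x) = x - y   [differs from x + y: not invariant]
(C) xy  ->  (-y)(x) = -xy   [differs from xy: not invariant]
(D) x^2 + y^2  ->  (-y)^2 + (x)^2 = x^2 + y^2   [equals x^2 + y^2: invariant]

Only option (D), x^2 + y^2, is unchanged by the transformation.
Geometrically, x^2 + y^2 is the squared distance from the origin, which every rotation about the origin preserves.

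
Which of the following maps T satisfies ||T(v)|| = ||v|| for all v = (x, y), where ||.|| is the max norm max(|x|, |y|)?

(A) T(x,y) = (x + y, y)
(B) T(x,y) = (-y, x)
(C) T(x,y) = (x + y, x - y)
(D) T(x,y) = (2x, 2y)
B

A transformation preserves a norm if ||T(v)|| = ||v|| for every v; a single vector where the norm changes rules an option out.

(A) T(x,y) = (x + y, y): v = (1, 1) has norm max(|1|, |1|) = 1, but T(v) = (2, 1) has norm 2 -- not preserved.
(B) T(x,y) = (-y, x): preserves the norm -- it only permutes the coordinates and/or flips signs, which leaves max(|x|, |y|) unchanged.
(C) T(x,y) = (x + y, x - y): v = (1, 1) has norm max(|1|, |1|) = 1, but T(v) = (2, 0) has norm 2 -- not preserved.
(D) T(x,y) = (2x, 2y): v = (1, 0) has norm max(|1|, |0|) = 1, but T(v) = (2, 0) has norm 2 -- not preserved.

Therefore the answer is (B).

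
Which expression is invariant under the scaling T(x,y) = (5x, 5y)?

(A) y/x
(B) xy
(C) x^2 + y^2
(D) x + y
A

Under the uniform scaling T(x,y) = (5x, 5y):
Substitute the transformed coordinates into each option and compare with the original:
(A) y/x  ->  (5y)/(5x) = y/x   [equals y/x: invariant]
(B) xy  ->  (5x)(5y) = 25xy   [differs from xy: not invariant]
(C) x^2 + y^2  ->  (5x)^2 + (5y)^2 = 25x^2 + 25y^2   [differs from x^2 + y^2: not invariant]
(D) x + y  ->  (5x) + (5y) = 5x + 5y   [differs from x + y: not invariant]

Only option (A), y/x, is unchanged by the transformation.
The common factor 5 cancels in a ratio of coordinates, while sums, products and sums of squares pick up factors of 5 or 25.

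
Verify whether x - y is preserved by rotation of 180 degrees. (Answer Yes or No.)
No

Applying rotation by 180 degrees: x' = x*cos(180 degrees) - y*sin(180 degrees) = -x, y' = x*sin(180 degrees) + y*cos(180 degrees) = -y

Substituting into x - y:
(-x) - (-y)
= -x + y

This differs from the original expression x - y, so it is NOT invariant.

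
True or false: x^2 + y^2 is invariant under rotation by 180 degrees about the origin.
True

Applying rotation by 180 degrees: x' = x*cos(180 degrees) - y*sin(180 degrees) = -x, y' = x*sin(180 degrees) + y*cos(180 degrees) = -y

Substituting into x^2 + y^2:
(-x)^2 + (-y)^2
= x^2 + y^2

This equals the original expression x^2 + y^2, so it IS invariant.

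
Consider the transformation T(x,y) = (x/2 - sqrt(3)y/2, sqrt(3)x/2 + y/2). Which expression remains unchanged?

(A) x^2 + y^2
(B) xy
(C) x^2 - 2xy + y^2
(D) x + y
A

An expression E(x,y) is invariant under T if E(T(x,y)) = E(x,y). Here T(x,y) = (x/2 - sqrt(3)y/2, sqrt(3)x/2 + y/2).
Substitute the transformed coordinates into each option and compare with the original:
(A) x^2 + y^2  ->  (x/2 - sqrt(3)y/2)^2 + (sqrt(3)x/2 + y/2)^2 = x^2 + y^2   [equals x^2 + y^2: invariant]
(B) xy  ->  (x/2 - sqrt(3)y/2)(sqrt(3)x/2 + y/2) = sqrt(3)x^2/4 - xy/2 - sqrt(3)y^2/4   [differs from xy: not invariant]
(C) x^2 - 2xy + y^2  ->  (x/2 - sqrt(3)y/2)^2 - 2(x/2 - sqrt(3)y/2)(sqrt(3)x/2 + y/2) + (sqrt(3)x/2 + y/2)^2 = -sqrt(3)x^2/2 + x^2 + xy + sqrt(3)y^2/2 + y^2   [differs from x^2 - 2xy + y^2: not invariant]
(D) x + y  ->  (x/2 - sqrt(3)y/2) + (sqrt(3)x/2 + y/2) = x/2 + sqrt(3)x/2 - sqrt(3)y/2 + y/2   [differs from x + y: not invariant]

Only option (A), x^2 + y^2, is unchanged by the transformation.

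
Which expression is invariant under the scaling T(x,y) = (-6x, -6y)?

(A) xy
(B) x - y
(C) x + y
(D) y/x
D

Under the uniform scaling T(x,y) = (-6x, -6y):
Substitute the transformed coordinates into each option and compare with the original:
(A) xy  ->  (-6x)(-6y) = 36xy   [differs from xy: not invariant]
(B) x - y  ->  (-6x) - (-6y) = -6x + 6y   [differs from x - y: not invariant]
(C) x + y  ->  (-6x) + (-6y) = -6x - 6y   [differs from x + y: not invariant]
(D) y/x  ->  (-6y)/(-6x) = y/x   [equals y/x: invariant]

Only option (D), y/x, is unchanged by the transformation.
The common factor -6 cancels in a ratio of coordinates, while sums, products and sums of squares pick up factors of -6 or 36.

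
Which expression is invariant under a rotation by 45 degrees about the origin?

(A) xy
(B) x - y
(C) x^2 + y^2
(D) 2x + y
C

A rotation by 45 degrees sends (x, y) to (sqrt(2)x/2 - sqrt(2)y/2, sqrt(2)x/2 + sqrt(2)y/2).
Substitute the transformed coordinates into each option and compare with the original:
(A) xy  ->  (sqrt(2)x/2 - sqrt(2)y/2)(sqrt(2)x/2 + sqrt(2)y/2) = x^2/2 - y^2/2   [differs from xy: not invariant]
(B) x - y  ->  (sqrt(2)x/2 - sqrt(2)y/2) - (sqrt(2)x/2 + sqrt(2)y/2) = -sqrt(2)y   [differs from x - y: not invariant]
(C) x^2 + y^2  ->  (sqrt(2)x/2 - sqrt(2)y/2)^2 + (sqrt(2)x/2 + sqrt(2)y/2)^2 = x^2 + y^2   [equals x^2 + y^2: invariant]
(D) 2x + y  ->  2(sqrt(2)x/2 - sqrt(2)y/2) + (sqrt(2)x/2 + sqrt(2)y/2) = 3sqrt(2)x/2 - sqrt(2)y/2   [differs from 2x + y: not invariant]

Only option (C), x^2 + y^2, is unchanged by the transformation.
Geometrically, x^2 + y^2 is the squared distance from the origin, which every rotation about the origin preserves.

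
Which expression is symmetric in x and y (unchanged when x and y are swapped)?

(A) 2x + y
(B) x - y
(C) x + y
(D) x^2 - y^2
C

A symmetric expression is unchanged when the variables are permuted; here the transformation to test is the swap (x, y) -> (y, x).
Substitute the transformed coordinates into each option and compare with the original:
(A) 2x + y  ->  2(y) + (x) = x + 2y   [differs from 2x + y: not invariant]
(B) x - y  ->  (y) - (x) = -x + y   [differs from x - y: not invariant]
(C) x + y  ->  (y) + (x) = x + y   [equals x + y: invariant]
(D) x^2 - y^2  ->  (y)^2 - (x)^2 = -x^2 + y^2   [differs from x^2 - y^2: not invariant]

Only option (C), x + y, is unchanged by the transformation.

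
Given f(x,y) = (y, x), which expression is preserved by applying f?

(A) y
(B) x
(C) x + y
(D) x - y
C

For f(x,y) = (y, x):
After applying f: x' = y, y' = x. So x' + y' = y + x = x + y.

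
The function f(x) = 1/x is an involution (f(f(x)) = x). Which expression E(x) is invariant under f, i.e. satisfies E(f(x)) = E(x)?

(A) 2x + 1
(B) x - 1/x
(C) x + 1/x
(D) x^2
C

Replace x by f(x) = 1/x in each option and simplify. As a quick numerical cross-check, also compare E(4) with E(f(4)) = E(1/4).

(A) 2x + 1  ->  2(1/x) + 1 = (x + 2)/x; check: E(4) = 9 but E(1/4) = 3/2.   [not invariant]
(B) x - 1/x  ->  (1/x) - 1/(1/x) = -x + 1/x; check: E(4) = 15/4 but E(1/4) = -15/4.   [not invariant]
(C) x + 1/x  ->  (1/x) + 1/(1/x), which simplifies back to x + 1/x; check: E(4) = 17/4, E(1/4) = 17/4.   [invariant]
(D) x^2  ->  (1/x)^2 = x^(-2); check: E(4) = 16 but E(1/4) = 1/16.   [not invariant]

Only (C) is unchanged. E is symmetric under swapping x with f(x) = 1/x, which is exactly what an involution does.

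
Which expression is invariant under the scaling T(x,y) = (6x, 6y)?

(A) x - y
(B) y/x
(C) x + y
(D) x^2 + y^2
B

Under the uniform scaling T(x,y) = (6x, 6y):
Substitute the transformed coordinates into each option and compare with the original:
(A) x - y  ->  (6x) - (6y) = 6x - 6y   [differs from x - y: not invariant]
(B) y/x  ->  (6y)/(6x) = y/x   [equals y/x: invariant]
(C) x + y  ->  (6x) + (6y) = 6x + 6y   [differs from x + y: not invariant]
(D) x^2 + y^2  ->  (6x)^2 + (6y)^2 = 36x^2 + 36y^2   [differs from x^2 + y^2: not invariant]

Only option (B), y/x, is unchanged by the transformation.
The common factor 6 cancels in a ratio of coordinates, while sums, products and sums of squares pick up factors of 6 or 36.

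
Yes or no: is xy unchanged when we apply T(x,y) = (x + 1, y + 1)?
No

Substitute T(x,y) = (x + 1, y + 1) into the expression and compare with the original.

Original: xy
After applying T: (x + 1)(y + 1) = xy + x + y + 1

This differs from the original xy (difference: x + y + 1), so the expression is NOT invariant.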